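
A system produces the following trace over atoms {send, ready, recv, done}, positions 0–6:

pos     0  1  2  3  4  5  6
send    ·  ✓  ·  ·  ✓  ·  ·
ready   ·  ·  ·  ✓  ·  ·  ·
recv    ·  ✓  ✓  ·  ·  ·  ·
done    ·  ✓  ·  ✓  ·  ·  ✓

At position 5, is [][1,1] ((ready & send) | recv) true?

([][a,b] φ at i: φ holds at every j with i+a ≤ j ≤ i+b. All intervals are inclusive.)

Check ((ready & send) | recv) at every j in [6,6]:
  j=6: false
Fails at j=6 → formula fails.

False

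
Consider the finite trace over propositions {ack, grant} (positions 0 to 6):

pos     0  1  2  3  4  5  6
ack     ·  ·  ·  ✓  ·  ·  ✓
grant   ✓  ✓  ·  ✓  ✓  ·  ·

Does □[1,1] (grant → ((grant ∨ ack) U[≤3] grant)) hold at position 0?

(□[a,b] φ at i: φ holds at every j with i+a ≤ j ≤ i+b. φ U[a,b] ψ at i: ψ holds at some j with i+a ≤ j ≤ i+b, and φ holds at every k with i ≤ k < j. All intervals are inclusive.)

Holds

Check (grant → ((grant ∨ ack) U[≤3] grant)) at every j in [1,1]:
  j=1: antecedent true; consequent holds → ✓
All positions satisfy it → formula holds.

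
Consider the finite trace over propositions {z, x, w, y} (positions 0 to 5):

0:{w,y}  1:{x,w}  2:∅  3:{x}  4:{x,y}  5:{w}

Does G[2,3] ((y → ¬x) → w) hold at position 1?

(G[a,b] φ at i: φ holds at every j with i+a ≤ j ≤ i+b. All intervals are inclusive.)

Check ((y → ¬x) → w) at every j in [3,4]:
  j=3: antecedent true; consequent false → ✗
  j=4: antecedent false → ✓
Fails at j=3 → formula fails.

False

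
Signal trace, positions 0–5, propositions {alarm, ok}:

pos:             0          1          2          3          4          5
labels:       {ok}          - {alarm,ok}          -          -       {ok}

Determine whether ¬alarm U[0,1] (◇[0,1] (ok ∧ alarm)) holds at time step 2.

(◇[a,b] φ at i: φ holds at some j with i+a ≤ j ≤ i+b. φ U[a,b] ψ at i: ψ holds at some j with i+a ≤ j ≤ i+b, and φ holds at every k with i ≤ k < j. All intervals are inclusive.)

Yes

Need some j in [2,3] with ◇[0,1] (ok ∧ alarm), and ¬alarm at every k in [2,j-1].
  j=2: ◇[0,1] (ok ∧ alarm) holds; no prefix to check → satisfied.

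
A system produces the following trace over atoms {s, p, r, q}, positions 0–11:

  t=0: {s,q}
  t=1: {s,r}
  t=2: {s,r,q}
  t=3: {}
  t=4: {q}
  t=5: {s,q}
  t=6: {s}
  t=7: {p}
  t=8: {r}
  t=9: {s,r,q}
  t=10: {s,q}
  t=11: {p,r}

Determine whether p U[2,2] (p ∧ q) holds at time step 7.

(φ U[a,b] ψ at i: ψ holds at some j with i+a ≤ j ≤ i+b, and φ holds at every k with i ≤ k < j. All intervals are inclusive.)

Need some j in [9,9] with (p ∧ q), and p at every k in [7,j-1].
  j=9: (p ∧ q) false.
No j in the window works → until fails.

Does not hold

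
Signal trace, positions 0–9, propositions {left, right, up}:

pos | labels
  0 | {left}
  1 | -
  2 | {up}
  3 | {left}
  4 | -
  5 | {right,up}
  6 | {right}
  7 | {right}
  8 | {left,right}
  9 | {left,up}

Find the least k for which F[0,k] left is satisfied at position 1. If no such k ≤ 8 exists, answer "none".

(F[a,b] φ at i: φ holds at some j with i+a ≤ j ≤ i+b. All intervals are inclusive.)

Scan j = 1,2,… for left:
  j=1: fails
  j=2: fails
  j=3: holds
First hit at j=3, so smallest k = 3-1 = 2.

2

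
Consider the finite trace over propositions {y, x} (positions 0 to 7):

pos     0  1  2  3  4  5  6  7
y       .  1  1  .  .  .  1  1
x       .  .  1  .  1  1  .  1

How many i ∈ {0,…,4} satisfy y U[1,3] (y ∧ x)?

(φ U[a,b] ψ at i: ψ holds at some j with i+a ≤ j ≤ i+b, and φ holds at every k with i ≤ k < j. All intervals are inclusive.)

1

Evaluate at each i in [0,4]:
  i=0: ✗ (lhs fails at k=0 before rhs at j=2)
  i=1: ✓ (rhs at j=2; lhs holds on [1,1])
  i=2: ✗ (no rhs in [3,5])
  i=3: ✗ (no rhs in [4,6])
  i=4: ✗ (lhs fails at k=4 before rhs at j=7)
Positions where it holds: {1} → 1.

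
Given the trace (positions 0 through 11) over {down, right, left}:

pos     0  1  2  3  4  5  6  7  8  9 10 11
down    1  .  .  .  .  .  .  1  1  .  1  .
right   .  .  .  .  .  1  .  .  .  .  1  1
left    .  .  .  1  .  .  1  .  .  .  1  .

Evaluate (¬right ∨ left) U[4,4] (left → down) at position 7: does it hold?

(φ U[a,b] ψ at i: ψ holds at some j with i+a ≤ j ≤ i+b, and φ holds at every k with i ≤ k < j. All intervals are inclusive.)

Holds

Need some j in [11,11] with (left → down), and (¬right ∨ left) at every k in [7,j-1].
  j=11: (left → down) holds; (¬right ∨ left) holds at every k in [7,10] → satisfied.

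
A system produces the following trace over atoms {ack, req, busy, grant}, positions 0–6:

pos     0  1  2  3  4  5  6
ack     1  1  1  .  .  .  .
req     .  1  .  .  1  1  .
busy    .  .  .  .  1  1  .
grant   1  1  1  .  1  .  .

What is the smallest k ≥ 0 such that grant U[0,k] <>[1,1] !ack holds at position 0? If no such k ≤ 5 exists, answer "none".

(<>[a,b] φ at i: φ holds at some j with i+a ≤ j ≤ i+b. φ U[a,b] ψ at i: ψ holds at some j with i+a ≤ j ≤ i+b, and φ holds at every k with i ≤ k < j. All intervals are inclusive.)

2

Need earliest j ≥ 0 with <>[1,1] !ack, and grant at every k in [0,j-1].
  j=0: rhs fails.
  j=1: rhs fails.
  j=2: rhs holds; lhs holds on [0,1]. k = 2.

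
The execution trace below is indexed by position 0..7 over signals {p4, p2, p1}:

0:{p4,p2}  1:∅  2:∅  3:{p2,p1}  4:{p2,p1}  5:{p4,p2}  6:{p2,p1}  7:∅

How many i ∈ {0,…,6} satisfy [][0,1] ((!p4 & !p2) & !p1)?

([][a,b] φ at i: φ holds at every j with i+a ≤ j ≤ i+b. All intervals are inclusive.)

1

Evaluate at each i in [0,6]:
  i=0: ✗ (fails at j=0)
  i=1: ✓ (all of [1,2])
  i=2: ✗ (fails at j=3)
  i=3: ✗ (fails at j=3)
  i=4: ✗ (fails at j=4)
  i=5: ✗ (fails at j=5)
  i=6: ✗ (fails at j=6)
Positions where it holds: {1} → 1.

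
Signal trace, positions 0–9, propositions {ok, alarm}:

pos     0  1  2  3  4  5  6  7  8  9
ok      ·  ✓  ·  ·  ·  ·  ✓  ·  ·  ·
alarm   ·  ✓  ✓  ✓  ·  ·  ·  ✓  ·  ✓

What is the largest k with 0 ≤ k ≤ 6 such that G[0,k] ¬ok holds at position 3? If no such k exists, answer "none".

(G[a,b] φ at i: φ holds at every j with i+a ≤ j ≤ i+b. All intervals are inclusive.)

¬ok must hold from j=3 onward; find where it first fails.
  j=3: holds
  j=4: holds
  j=5: holds
  j=6: fails
Holds on [3,5], so largest k = 2.

2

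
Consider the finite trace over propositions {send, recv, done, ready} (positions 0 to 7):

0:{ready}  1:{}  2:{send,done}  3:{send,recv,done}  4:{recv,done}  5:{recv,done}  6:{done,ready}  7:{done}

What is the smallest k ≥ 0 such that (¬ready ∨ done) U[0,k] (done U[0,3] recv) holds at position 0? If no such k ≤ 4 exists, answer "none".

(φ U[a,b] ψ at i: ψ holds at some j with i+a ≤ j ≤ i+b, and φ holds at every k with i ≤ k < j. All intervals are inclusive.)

Need earliest j ≥ 0 with (done U[0,3] recv), and (¬ready ∨ done) at every k in [0,j-1].
  j=0: rhs fails.
  j=1: rhs fails.
  j=2: rhs holds but lhs fails at k=0.
  j=3: rhs holds but lhs fails at k=0.
  j=4: rhs holds but lhs fails at k=0.
No witness within the range → none.

none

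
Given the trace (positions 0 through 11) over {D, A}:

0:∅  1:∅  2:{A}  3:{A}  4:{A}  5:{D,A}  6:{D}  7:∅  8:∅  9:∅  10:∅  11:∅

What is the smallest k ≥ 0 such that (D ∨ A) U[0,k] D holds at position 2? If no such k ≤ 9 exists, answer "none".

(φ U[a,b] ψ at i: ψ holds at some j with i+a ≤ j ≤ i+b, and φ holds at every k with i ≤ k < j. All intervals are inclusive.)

Need earliest j ≥ 2 with D, and (D ∨ A) at every k in [2,j-1].
  j=2: rhs fails.
  j=3: rhs fails.
  j=4: rhs fails.
  j=5: rhs holds; lhs holds on [2,4]. k = 3.

3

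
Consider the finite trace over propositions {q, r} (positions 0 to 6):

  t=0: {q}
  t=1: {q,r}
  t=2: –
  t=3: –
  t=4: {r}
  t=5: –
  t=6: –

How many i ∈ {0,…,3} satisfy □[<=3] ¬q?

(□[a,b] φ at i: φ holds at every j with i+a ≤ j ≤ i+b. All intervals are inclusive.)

Evaluate at each i in [0,3]:
  i=0: ✗ (fails at j=0)
  i=1: ✗ (fails at j=1)
  i=2: ✓ (all of [2,5])
  i=3: ✓ (all of [3,6])
Positions where it holds: {2, 3} → 2.

2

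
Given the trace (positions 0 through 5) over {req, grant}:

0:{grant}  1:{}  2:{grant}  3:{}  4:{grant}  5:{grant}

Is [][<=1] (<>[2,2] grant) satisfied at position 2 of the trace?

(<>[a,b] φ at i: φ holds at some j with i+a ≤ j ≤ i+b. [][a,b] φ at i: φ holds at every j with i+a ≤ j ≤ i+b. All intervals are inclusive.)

Check <>[2,2] grant at every j in [2,3]:
  j=2: holds (witness at 4)
  j=3: holds (witness at 5)
All positions satisfy it → formula holds.

Holds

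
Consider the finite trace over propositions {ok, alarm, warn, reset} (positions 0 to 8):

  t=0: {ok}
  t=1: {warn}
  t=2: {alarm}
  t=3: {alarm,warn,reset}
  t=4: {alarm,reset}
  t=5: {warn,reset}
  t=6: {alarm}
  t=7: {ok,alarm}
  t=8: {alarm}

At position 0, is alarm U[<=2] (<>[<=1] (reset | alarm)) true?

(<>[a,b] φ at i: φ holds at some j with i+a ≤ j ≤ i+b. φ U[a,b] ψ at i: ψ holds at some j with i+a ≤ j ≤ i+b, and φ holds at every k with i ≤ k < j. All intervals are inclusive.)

Need some j in [0,2] with <>[<=1] (reset | alarm), and alarm at every k in [0,j-1].
  j=0: <>[<=1] (reset | alarm) — fails (none in [0,1]).
  j=1: <>[<=1] (reset | alarm) holds, but alarm fails at k=0 → not this j.
  j=2: <>[<=1] (reset | alarm) holds, but alarm fails at k=0 → not this j.
No j in the window works → until fails.

Does not hold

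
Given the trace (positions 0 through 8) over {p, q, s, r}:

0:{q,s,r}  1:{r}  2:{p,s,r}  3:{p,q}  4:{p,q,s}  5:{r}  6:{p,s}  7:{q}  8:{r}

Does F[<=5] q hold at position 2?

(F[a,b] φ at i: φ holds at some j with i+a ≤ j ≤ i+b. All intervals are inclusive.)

Yes

Check q at each j in [2,7]:
  j=2: false
  j=3: true
  j=4: true
  j=5: false
  j=6: false
  j=7: true
Found at j=3 → formula holds.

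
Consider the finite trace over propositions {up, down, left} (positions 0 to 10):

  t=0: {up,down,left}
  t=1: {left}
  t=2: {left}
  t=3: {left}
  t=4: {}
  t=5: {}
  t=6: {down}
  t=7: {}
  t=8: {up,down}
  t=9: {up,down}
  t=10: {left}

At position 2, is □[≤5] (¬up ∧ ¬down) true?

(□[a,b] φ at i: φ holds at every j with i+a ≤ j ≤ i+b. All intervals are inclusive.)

Check (¬up ∧ ¬down) at every j in [2,7]:
  j=2: true
  j=3: true
  j=4: true
  j=5: true
  j=6: false
  j=7: true
Fails at j=6 → formula fails.

Does not hold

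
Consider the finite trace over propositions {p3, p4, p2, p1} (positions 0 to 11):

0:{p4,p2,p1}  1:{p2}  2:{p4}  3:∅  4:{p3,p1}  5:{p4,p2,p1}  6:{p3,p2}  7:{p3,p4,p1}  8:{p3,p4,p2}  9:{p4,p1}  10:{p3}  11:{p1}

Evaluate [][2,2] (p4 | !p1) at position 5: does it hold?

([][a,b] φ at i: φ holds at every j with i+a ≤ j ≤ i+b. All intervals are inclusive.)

Check (p4 | !p1) at every j in [7,7]:
  j=7: true
All positions satisfy it → formula holds.

Yes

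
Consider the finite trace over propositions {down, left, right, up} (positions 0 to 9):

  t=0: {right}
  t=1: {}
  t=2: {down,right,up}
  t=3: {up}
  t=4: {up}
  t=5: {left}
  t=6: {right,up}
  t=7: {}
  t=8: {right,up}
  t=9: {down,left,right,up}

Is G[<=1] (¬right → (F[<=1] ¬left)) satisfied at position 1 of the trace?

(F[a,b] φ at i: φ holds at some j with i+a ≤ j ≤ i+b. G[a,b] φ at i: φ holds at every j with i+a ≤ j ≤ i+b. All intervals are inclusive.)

True

Check (¬right → (F[<=1] ¬left)) at every j in [1,2]:
  j=1: antecedent true; consequent holds (witness at 1) → ✓
  j=2: antecedent false → ✓
All positions satisfy it → formula holds.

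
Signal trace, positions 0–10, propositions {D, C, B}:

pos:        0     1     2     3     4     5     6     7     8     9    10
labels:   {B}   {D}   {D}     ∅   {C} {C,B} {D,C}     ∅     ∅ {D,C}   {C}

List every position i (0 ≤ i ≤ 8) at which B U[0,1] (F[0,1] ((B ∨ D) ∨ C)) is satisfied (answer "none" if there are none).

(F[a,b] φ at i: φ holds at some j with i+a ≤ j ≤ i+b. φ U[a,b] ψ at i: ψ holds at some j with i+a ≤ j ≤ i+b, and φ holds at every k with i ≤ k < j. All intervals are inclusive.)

Evaluate at each i in [0,8]:
  i=0: ✓ (rhs at j=0)
  i=1: ✓ (rhs at j=1)
  i=2: ✓ (rhs at j=2)
  i=3: ✓ (rhs at j=3)
  i=4: ✓ (rhs at j=4)
  i=5: ✓ (rhs at j=5)
  i=6: ✓ (rhs at j=6)
  i=7: ✗ (lhs fails at k=7 before rhs at j=8)
  i=8: ✓ (rhs at j=8)

0, 1, 2, 3, 4, 5, 6, 8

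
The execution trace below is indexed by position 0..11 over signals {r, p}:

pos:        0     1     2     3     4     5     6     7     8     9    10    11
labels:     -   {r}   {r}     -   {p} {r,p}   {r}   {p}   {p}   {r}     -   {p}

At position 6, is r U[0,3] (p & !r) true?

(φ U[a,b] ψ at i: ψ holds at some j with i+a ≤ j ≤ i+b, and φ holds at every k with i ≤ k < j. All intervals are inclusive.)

Yes

Need some j in [6,9] with (p & !r), and r at every k in [6,j-1].
  j=6: (p & !r) false.
  j=7: (p & !r) holds; r holds at every k in [6,6] → satisfied.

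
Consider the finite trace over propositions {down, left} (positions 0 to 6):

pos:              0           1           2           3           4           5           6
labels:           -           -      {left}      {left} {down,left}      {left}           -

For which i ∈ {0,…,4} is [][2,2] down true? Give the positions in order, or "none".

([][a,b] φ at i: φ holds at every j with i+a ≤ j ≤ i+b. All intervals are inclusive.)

Evaluate at each i in [0,4]:
  i=0: ✗ (fails at j=2)
  i=1: ✗ (fails at j=3)
  i=2: ✓ (all of [4,4])
  i=3: ✗ (fails at j=5)
  i=4: ✗ (fails at j=6)

2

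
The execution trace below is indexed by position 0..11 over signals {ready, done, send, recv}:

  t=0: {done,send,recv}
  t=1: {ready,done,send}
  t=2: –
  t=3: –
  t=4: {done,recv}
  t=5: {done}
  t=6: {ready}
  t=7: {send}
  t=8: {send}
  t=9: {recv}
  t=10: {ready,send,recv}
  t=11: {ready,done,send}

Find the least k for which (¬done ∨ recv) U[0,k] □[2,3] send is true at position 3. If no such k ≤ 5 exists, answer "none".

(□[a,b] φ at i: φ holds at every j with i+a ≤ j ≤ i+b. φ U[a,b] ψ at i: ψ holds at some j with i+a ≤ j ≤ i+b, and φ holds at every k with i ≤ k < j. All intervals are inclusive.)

2

Need earliest j ≥ 3 with □[2,3] send, and (¬done ∨ recv) at every k in [3,j-1].
  j=3: rhs fails.
  j=4: rhs fails.
  j=5: rhs holds; lhs holds on [3,4]. k = 2.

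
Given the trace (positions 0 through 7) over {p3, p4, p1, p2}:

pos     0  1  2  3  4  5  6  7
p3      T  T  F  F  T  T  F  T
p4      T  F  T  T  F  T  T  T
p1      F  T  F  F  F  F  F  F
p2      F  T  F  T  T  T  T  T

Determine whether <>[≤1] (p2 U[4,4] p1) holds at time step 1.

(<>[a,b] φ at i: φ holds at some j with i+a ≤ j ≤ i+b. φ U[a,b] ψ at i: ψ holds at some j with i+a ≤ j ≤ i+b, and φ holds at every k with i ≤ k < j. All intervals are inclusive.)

Check (p2 U[4,4] p1) at each j in [1,2]:
  j=1: fails
  j=2: fails
No position in the window satisfies it → formula fails.

No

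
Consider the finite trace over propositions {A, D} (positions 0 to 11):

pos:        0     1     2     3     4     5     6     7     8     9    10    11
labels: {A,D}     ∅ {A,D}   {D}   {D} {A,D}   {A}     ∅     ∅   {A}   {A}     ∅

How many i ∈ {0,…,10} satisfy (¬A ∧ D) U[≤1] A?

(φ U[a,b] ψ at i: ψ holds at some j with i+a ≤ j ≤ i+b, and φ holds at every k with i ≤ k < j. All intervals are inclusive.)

7

Evaluate at each i in [0,10]:
  i=0: ✓ (rhs at j=0)
  i=1: ✗ (lhs fails at k=1 before rhs at j=2)
  i=2: ✓ (rhs at j=2)
  i=3: ✗ (no rhs in [3,4])
  i=4: ✓ (rhs at j=5; lhs holds on [4,4])
  i=5: ✓ (rhs at j=5)
  i=6: ✓ (rhs at j=6)
  i=7: ✗ (no rhs in [7,8])
  i=8: ✗ (lhs fails at k=8 before rhs at j=9)
  i=9: ✓ (rhs at j=9)
  i=10: ✓ (rhs at j=10)
Positions where it holds: {0, 2, 4, 5, 6, 9, 10} → 7.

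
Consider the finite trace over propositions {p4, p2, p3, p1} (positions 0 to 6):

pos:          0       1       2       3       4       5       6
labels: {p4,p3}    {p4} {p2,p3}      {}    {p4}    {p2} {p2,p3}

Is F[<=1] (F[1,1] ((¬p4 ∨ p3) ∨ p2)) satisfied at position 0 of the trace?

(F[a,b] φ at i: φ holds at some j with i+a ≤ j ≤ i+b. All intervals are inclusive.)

Yes

Check F[1,1] ((¬p4 ∨ p3) ∨ p2) at each j in [0,1]:
  j=0: fails (none in [1,1])
  j=1: holds (witness at 2)
Found at j=1 → formula holds.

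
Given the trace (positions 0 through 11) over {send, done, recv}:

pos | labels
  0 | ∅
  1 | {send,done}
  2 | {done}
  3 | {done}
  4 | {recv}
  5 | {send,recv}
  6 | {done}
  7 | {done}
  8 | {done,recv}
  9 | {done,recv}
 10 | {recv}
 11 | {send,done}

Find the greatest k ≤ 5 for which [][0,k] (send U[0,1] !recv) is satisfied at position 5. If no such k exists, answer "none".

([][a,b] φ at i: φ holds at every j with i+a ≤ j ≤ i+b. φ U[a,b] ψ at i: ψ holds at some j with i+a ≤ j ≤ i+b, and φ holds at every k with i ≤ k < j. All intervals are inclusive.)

(send U[0,1] !recv) must hold from j=5 onward; find where it first fails.
  j=5: holds
  j=6: holds
  j=7: holds
  j=8: fails
Holds on [5,7], so largest k = 2.

2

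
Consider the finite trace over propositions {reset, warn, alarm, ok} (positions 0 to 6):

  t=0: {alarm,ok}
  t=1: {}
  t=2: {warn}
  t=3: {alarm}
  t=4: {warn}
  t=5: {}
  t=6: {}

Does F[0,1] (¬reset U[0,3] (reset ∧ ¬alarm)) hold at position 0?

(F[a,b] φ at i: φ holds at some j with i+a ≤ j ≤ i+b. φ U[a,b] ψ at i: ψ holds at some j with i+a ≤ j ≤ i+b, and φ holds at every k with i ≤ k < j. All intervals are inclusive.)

No

Check (¬reset U[0,3] (reset ∧ ¬alarm)) at each j in [0,1]:
  j=0: fails
  j=1: fails
No position in the window satisfies it → formula fails.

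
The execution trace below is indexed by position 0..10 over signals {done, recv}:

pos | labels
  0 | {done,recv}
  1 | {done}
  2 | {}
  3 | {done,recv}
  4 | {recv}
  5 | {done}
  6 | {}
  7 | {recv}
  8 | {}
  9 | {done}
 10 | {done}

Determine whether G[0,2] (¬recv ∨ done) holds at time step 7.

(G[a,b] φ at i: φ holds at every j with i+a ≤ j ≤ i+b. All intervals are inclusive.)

False

Check (¬recv ∨ done) at every j in [7,9]:
  j=7: false
  j=8: true
  j=9: true
Fails at j=7 → formula fails.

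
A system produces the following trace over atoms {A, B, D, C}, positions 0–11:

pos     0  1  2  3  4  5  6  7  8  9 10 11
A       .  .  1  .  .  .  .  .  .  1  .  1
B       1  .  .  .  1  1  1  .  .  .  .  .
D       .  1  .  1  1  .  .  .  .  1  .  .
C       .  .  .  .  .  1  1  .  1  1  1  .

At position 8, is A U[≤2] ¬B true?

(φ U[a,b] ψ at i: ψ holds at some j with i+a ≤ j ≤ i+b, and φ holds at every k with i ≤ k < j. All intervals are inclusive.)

Need some j in [8,10] with ¬B, and A at every k in [8,j-1].
  j=8: ¬B holds; no prefix to check → satisfied.

Holds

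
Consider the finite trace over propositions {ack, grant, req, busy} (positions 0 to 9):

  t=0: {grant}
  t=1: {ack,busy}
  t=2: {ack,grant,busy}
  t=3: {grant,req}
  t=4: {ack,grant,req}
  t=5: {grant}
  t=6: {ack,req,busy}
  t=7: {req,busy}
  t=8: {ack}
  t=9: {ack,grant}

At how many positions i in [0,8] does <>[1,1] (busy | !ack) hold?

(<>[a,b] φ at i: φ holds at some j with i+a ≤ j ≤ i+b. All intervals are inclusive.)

Evaluate at each i in [0,8]:
  i=0: ✓ (witness j=1)
  i=1: ✓ (witness j=2)
  i=2: ✓ (witness j=3)
  i=3: ✗ (none in [4,4])
  i=4: ✓ (witness j=5)
  i=5: ✓ (witness j=6)
  i=6: ✓ (witness j=7)
  i=7: ✗ (none in [8,8])
  i=8: ✗ (none in [9,9])
Positions where it holds: {0, 1, 2, 4, 5, 6} → 6.

6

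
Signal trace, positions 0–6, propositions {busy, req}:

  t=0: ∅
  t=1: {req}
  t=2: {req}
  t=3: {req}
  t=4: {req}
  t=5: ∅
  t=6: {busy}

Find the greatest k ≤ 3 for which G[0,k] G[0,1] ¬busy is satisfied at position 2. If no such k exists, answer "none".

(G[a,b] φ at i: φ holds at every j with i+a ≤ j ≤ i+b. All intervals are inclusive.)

2

G[0,1] ¬busy must hold from j=2 onward; find where it first fails.
  j=2: holds
  j=3: holds
  j=4: holds
  j=5: fails
Holds on [2,4], so largest k = 2.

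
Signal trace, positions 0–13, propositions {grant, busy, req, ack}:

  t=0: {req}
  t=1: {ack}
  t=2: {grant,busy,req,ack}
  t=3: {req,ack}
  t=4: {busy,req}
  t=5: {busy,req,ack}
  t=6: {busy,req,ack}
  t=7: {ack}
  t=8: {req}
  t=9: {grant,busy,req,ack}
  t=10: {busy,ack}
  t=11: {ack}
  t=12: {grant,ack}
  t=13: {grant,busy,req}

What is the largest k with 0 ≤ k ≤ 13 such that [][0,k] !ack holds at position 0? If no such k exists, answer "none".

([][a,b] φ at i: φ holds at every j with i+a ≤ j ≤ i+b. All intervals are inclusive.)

!ack must hold from j=0 onward; find where it first fails.
  j=0: holds
  j=1: fails
Holds on [0,0], so largest k = 0.

0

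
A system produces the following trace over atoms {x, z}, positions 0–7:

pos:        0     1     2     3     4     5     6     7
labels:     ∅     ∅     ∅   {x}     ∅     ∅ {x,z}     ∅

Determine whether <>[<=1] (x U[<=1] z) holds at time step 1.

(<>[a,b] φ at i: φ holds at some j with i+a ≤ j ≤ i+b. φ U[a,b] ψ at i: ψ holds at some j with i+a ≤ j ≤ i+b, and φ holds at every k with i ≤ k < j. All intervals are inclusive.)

False

Check (x U[<=1] z) at each j in [1,2]:
  j=1: fails
  j=2: fails
No position in the window satisfies it → formula fails.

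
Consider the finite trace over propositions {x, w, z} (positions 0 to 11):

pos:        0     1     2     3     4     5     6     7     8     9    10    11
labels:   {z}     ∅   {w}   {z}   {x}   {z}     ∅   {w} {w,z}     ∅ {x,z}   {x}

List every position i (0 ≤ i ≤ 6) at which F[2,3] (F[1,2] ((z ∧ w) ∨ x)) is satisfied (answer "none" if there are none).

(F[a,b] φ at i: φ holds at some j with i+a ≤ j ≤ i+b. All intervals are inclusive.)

0, 1, 3, 4, 5, 6

Evaluate at each i in [0,6]:
  i=0: ✓ (witness j=2)
  i=1: ✓ (witness j=3)
  i=2: ✗ (none in [4,5])
  i=3: ✓ (witness j=6)
  i=4: ✓ (witness j=6)
  i=5: ✓ (witness j=7)
  i=6: ✓ (witness j=8)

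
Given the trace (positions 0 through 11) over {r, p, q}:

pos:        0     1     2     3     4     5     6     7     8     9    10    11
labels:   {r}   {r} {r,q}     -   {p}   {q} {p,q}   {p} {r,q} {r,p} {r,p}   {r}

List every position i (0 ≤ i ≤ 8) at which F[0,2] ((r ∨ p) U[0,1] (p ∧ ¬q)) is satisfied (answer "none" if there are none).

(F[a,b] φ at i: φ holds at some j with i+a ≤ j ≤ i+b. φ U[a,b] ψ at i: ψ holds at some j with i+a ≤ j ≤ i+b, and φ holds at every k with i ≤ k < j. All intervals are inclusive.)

2, 3, 4, 5, 6, 7, 8

Evaluate at each i in [0,8]:
  i=0: ✗ (none in [0,2])
  i=1: ✗ (none in [1,3])
  i=2: ✓ (witness j=4)
  i=3: ✓ (witness j=4)
  i=4: ✓ (witness j=4)
  i=5: ✓ (witness j=6)
  i=6: ✓ (witness j=6)
  i=7: ✓ (witness j=7)
  i=8: ✓ (witness j=8)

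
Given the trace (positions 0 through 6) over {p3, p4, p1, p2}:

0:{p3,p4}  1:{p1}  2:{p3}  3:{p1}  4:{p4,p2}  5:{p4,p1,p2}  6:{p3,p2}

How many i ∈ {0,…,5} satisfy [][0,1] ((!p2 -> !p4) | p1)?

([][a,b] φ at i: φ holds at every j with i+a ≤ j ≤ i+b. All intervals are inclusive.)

Evaluate at each i in [0,5]:
  i=0: ✗ (fails at j=0)
  i=1: ✓ (all of [1,2])
  i=2: ✓ (all of [2,3])
  i=3: ✓ (all of [3,4])
  i=4: ✓ (all of [4,5])
  i=5: ✓ (all of [5,6])
Positions where it holds: {1, 2, 3, 4, 5} → 5.

5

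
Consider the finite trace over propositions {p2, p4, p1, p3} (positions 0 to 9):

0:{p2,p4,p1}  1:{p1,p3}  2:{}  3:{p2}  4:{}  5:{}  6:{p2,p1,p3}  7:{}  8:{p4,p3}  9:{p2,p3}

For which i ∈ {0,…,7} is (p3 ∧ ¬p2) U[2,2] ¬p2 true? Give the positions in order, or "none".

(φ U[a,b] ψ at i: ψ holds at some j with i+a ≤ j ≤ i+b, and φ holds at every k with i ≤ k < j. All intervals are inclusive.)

Evaluate at each i in [0,7]:
  i=0: ✗ (lhs fails at k=0 before rhs at j=2)
  i=1: ✗ (no rhs in [3,3])
  i=2: ✗ (lhs fails at k=2 before rhs at j=4)
  i=3: ✗ (lhs fails at k=3 before rhs at j=5)
  i=4: ✗ (no rhs in [6,6])
  i=5: ✗ (lhs fails at k=5 before rhs at j=7)
  i=6: ✗ (lhs fails at k=6 before rhs at j=8)
  i=7: ✗ (no rhs in [9,9])

none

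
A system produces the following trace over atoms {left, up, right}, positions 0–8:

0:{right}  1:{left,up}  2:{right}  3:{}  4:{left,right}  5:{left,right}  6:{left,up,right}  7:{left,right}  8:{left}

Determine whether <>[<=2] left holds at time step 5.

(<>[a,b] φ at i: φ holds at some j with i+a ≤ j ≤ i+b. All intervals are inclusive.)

Check left at each j in [5,7]:
  j=5: true
  j=6: true
  j=7: true
Found at j=5 → formula holds.

Holds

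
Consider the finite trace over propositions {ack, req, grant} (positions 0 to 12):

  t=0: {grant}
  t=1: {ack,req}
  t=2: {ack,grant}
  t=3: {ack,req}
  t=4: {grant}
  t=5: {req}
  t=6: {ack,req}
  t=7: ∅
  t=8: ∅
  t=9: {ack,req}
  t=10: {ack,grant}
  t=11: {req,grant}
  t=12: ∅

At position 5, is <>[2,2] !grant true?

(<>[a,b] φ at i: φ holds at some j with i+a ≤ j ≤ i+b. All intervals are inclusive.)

Check !grant at each j in [7,7]:
  j=7: true
Found at j=7 → formula holds.

Yes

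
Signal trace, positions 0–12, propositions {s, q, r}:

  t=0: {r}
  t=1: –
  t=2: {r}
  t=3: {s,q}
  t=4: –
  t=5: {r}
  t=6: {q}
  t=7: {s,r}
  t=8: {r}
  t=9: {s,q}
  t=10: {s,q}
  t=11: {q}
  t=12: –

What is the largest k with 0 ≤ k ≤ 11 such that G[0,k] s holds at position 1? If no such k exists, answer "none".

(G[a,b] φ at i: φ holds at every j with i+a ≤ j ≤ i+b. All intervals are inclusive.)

s must hold from j=1 onward; find where it first fails.
  j=1: fails → no k works.

none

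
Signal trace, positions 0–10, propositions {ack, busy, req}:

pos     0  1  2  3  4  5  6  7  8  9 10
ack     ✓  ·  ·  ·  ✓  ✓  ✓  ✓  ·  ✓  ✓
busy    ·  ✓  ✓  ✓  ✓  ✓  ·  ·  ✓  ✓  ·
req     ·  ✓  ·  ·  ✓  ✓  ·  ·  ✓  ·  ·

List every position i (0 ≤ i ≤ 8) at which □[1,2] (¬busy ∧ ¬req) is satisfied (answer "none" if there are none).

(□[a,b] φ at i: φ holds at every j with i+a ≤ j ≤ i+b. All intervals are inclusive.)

Evaluate at each i in [0,8]:
  i=0: ✗ (fails at j=1)
  i=1: ✗ (fails at j=2)
  i=2: ✗ (fails at j=3)
  i=3: ✗ (fails at j=4)
  i=4: ✗ (fails at j=5)
  i=5: ✓ (all of [6,7])
  i=6: ✗ (fails at j=8)
  i=7: ✗ (fails at j=8)
  i=8: ✗ (fails at j=9)

5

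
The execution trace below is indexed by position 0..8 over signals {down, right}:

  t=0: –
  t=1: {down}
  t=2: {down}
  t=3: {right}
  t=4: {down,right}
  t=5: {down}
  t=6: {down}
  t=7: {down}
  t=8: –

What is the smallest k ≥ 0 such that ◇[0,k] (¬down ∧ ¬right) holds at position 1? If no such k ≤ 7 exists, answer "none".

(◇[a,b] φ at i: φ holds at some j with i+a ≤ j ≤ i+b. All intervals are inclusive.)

Scan j = 1,2,… for (¬down ∧ ¬right):
  j=1: fails
  j=2: fails
  j=3: fails
  j=4: fails
  j=5: fails
  j=6: fails
  j=7: fails
  j=8: holds
First hit at j=8, so smallest k = 8-1 = 7.

7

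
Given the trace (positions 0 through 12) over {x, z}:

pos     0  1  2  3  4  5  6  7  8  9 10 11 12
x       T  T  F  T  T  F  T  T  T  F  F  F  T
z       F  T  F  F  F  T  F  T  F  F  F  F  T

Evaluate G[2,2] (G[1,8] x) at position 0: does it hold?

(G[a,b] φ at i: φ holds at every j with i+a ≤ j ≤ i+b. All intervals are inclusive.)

Check G[1,8] x at every j in [2,2]:
  j=2: fails at 5
Fails at j=2 → formula fails.

No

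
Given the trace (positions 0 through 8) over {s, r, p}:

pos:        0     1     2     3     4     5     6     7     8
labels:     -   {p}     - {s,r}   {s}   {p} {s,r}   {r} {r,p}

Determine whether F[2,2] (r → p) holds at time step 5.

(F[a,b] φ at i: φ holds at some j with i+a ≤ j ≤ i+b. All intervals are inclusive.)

Does not hold

Check (r → p) at each j in [7,7]:
  j=7: false
No position in the window satisfies it → formula fails.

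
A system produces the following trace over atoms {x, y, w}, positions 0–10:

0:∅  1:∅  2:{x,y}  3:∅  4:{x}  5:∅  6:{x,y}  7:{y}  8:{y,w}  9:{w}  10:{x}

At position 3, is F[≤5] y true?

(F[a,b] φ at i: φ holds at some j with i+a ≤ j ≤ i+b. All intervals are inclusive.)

Check y at each j in [3,8]:
  j=3: false
  j=4: false
  j=5: false
  j=6: true
  j=7: true
  j=8: true
Found at j=6 → formula holds.

True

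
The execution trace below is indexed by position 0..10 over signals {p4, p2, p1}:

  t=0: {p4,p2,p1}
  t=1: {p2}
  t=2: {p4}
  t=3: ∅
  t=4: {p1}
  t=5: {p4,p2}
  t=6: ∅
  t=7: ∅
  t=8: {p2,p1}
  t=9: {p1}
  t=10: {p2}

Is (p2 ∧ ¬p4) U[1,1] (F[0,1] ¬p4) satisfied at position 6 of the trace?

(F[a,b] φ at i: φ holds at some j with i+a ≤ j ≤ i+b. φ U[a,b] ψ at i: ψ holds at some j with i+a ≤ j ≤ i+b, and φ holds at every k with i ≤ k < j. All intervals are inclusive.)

Does not hold

Need some j in [7,7] with F[0,1] ¬p4, and (p2 ∧ ¬p4) at every k in [6,j-1].
  j=7: F[0,1] ¬p4 holds, but (p2 ∧ ¬p4) fails at k=6 → not this j.
No j in the window works → until fails.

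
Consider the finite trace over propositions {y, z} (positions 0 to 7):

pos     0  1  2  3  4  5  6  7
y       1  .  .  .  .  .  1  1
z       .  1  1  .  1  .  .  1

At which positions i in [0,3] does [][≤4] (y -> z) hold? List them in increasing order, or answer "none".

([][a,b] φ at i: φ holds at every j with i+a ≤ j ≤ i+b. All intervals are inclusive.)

1

Evaluate at each i in [0,3]:
  i=0: ✗ (fails at j=0)
  i=1: ✓ (all of [1,5])
  i=2: ✗ (fails at j=6)
  i=3: ✗ (fails at j=6)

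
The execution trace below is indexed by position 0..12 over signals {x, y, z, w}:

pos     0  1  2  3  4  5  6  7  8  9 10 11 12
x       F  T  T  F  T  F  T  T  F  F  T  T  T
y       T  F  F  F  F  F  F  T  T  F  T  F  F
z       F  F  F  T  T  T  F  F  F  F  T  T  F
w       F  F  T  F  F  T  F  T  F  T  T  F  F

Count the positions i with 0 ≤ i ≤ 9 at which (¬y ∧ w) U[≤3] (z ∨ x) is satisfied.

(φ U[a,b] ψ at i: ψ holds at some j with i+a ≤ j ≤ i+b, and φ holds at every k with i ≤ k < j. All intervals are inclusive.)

Evaluate at each i in [0,9]:
  i=0: ✗ (lhs fails at k=0 before rhs at j=1)
  i=1: ✓ (rhs at j=1)
  i=2: ✓ (rhs at j=2)
  i=3: ✓ (rhs at j=3)
  i=4: ✓ (rhs at j=4)
  i=5: ✓ (rhs at j=5)
  i=6: ✓ (rhs at j=6)
  i=7: ✓ (rhs at j=7)
  i=8: ✗ (lhs fails at k=8 before rhs at j=10)
  i=9: ✓ (rhs at j=10; lhs holds on [9,9])
Positions where it holds: {1, 2, 3, 4, 5, 6, 7, 9} → 8.

8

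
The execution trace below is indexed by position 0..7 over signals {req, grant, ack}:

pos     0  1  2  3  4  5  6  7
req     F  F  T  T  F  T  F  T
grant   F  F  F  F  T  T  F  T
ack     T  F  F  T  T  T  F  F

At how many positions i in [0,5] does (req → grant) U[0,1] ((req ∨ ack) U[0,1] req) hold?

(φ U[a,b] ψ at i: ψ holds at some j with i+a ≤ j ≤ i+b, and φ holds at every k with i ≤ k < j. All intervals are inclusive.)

Evaluate at each i in [0,5]:
  i=0: ✗ (no rhs in [0,1])
  i=1: ✓ (rhs at j=2; lhs holds on [1,1])
  i=2: ✓ (rhs at j=2)
  i=3: ✓ (rhs at j=3)
  i=4: ✓ (rhs at j=4)
  i=5: ✓ (rhs at j=5)
Positions where it holds: {1, 2, 3, 4, 5} → 5.

5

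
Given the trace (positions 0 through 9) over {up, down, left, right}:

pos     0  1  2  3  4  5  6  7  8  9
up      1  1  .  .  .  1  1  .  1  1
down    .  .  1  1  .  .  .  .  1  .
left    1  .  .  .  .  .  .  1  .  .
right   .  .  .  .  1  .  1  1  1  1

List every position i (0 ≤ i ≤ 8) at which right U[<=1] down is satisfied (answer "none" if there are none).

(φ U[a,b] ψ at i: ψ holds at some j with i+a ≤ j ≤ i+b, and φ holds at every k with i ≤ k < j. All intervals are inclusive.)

2, 3, 7, 8

Evaluate at each i in [0,8]:
  i=0: ✗ (no rhs in [0,1])
  i=1: ✗ (lhs fails at k=1 before rhs at j=2)
  i=2: ✓ (rhs at j=2)
  i=3: ✓ (rhs at j=3)
  i=4: ✗ (no rhs in [4,5])
  i=5: ✗ (no rhs in [5,6])
  i=6: ✗ (no rhs in [6,7])
  i=7: ✓ (rhs at j=8; lhs holds on [7,7])
  i=8: ✓ (rhs at j=8)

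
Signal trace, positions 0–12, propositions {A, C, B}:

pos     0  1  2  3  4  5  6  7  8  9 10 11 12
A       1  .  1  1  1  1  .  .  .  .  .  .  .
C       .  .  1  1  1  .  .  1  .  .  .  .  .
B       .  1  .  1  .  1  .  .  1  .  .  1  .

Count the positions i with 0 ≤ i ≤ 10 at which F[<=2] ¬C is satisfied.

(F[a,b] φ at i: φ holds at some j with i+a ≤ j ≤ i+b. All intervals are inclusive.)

10

Evaluate at each i in [0,10]:
  i=0: ✓ (witness j=0)
  i=1: ✓ (witness j=1)
  i=2: ✗ (none in [2,4])
  i=3: ✓ (witness j=5)
  i=4: ✓ (witness j=5)
  i=5: ✓ (witness j=5)
  i=6: ✓ (witness j=6)
  i=7: ✓ (witness j=8)
  i=8: ✓ (witness j=8)
  i=9: ✓ (witness j=9)
  i=10: ✓ (witness j=10)
Positions where it holds: {0, 1, 3, 4, 5, 6, 7, 8, 9, 10} → 10.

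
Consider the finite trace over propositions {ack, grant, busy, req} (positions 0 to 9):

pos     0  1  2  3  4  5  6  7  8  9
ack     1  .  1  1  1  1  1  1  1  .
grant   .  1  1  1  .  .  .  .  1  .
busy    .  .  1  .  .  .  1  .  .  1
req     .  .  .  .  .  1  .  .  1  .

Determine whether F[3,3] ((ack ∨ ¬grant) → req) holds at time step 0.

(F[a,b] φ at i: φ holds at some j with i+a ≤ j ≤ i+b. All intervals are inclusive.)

No

Check ((ack ∨ ¬grant) → req) at each j in [3,3]:
  j=3: false
No position in the window satisfies it → formula fails.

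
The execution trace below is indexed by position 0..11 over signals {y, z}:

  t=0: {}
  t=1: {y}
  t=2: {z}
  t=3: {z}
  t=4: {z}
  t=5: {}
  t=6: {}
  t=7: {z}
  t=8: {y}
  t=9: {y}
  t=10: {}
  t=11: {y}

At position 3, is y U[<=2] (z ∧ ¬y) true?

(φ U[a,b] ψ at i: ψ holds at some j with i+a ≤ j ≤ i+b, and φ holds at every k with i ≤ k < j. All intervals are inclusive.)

Holds

Need some j in [3,5] with (z ∧ ¬y), and y at every k in [3,j-1].
  j=3: (z ∧ ¬y) holds; no prefix to check → satisfied.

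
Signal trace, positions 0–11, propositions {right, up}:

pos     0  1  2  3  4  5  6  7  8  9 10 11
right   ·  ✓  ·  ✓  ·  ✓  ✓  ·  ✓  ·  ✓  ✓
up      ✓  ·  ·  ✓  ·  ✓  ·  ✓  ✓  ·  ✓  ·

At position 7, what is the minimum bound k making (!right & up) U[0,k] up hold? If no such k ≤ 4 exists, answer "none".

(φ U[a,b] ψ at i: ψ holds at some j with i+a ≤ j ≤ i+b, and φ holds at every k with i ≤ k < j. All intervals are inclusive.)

Need earliest j ≥ 7 with up, and (!right & up) at every k in [7,j-1].
  j=7: rhs holds (empty prefix). k = 0.

0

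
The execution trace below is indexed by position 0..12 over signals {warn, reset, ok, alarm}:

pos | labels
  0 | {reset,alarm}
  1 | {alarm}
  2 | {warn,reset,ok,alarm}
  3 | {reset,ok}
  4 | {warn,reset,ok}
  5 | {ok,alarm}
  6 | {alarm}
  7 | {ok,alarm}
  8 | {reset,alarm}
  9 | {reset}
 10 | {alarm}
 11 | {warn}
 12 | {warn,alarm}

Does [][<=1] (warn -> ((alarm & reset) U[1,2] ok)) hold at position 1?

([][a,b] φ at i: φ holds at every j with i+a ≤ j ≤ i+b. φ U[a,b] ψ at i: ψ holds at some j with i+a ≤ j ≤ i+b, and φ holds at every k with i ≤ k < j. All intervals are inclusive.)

Check (warn -> ((alarm & reset) U[1,2] ok)) at every j in [1,2]:
  j=1: antecedent false → ✓
  j=2: antecedent true; consequent holds → ✓
All positions satisfy it → formula holds.

True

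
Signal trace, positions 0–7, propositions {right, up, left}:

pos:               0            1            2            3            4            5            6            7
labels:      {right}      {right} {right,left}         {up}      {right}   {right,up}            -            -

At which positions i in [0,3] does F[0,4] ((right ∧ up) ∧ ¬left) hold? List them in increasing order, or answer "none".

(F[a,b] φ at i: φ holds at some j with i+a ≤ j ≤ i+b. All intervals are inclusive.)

1, 2, 3

Evaluate at each i in [0,3]:
  i=0: ✗ (none in [0,4])
  i=1: ✓ (witness j=5)
  i=2: ✓ (witness j=5)
  i=3: ✓ (witness j=5)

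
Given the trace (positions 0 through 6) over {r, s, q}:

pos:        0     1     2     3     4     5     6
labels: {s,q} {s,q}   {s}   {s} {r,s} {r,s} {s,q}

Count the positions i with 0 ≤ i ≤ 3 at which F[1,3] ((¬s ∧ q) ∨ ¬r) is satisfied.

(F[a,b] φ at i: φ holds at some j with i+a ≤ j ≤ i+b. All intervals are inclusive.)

4

Evaluate at each i in [0,3]:
  i=0: ✓ (witness j=1)
  i=1: ✓ (witness j=2)
  i=2: ✓ (witness j=3)
  i=3: ✓ (witness j=6)
Positions where it holds: {0, 1, 2, 3} → 4.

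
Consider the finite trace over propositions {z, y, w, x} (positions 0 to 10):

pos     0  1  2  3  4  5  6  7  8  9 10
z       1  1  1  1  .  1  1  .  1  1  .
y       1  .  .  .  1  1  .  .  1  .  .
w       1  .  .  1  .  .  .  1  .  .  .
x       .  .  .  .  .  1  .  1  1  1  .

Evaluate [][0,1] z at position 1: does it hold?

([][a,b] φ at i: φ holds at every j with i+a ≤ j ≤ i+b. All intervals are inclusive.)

Check z at every j in [1,2]:
  j=1: true
  j=2: true
All positions satisfy it → formula holds.

Yes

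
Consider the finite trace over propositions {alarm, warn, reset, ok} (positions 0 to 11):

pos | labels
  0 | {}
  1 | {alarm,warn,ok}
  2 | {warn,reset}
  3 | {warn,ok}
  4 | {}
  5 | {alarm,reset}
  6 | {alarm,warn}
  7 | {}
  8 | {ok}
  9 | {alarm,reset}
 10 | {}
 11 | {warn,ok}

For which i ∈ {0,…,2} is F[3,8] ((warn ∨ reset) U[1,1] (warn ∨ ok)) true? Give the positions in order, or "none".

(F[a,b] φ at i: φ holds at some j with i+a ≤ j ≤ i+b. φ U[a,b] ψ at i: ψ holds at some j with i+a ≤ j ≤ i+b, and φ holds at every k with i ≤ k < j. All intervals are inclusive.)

0, 1, 2

Evaluate at each i in [0,2]:
  i=0: ✓ (witness j=5)
  i=1: ✓ (witness j=5)
  i=2: ✓ (witness j=5)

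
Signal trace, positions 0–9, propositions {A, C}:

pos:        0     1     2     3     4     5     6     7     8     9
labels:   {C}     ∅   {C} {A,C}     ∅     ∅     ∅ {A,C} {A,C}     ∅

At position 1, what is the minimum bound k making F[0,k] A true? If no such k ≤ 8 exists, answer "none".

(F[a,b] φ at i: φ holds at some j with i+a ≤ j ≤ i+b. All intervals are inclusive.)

Scan j = 1,2,… for A:
  j=1: fails
  j=2: fails
  j=3: holds
First hit at j=3, so smallest k = 3-1 = 2.

2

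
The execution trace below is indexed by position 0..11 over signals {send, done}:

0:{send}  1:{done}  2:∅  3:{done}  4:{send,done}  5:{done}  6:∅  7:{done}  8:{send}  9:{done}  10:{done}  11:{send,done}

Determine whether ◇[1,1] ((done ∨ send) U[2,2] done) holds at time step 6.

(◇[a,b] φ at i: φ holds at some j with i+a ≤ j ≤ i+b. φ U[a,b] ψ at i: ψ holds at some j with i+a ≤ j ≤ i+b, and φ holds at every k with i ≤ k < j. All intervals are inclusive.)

Yes

Check ((done ∨ send) U[2,2] done) at each j in [7,7]:
  j=7: holds
Found at j=7 → formula holds.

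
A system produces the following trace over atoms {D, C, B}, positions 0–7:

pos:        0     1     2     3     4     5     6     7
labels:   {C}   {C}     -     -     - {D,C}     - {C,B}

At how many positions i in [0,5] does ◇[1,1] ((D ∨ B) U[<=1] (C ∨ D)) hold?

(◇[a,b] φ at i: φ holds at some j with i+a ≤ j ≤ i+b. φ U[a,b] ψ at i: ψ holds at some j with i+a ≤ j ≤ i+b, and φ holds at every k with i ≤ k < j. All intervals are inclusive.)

Evaluate at each i in [0,5]:
  i=0: ✓ (witness j=1)
  i=1: ✗ (none in [2,2])
  i=2: ✗ (none in [3,3])
  i=3: ✗ (none in [4,4])
  i=4: ✓ (witness j=5)
  i=5: ✗ (none in [6,6])
Positions where it holds: {0, 4} → 2.

2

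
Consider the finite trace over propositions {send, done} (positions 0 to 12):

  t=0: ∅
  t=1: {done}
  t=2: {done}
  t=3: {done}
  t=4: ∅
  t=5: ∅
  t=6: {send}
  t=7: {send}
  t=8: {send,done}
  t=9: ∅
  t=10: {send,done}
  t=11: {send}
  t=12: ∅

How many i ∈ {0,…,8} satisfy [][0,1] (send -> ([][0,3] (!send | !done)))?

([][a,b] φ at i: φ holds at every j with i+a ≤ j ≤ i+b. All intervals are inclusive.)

5

Evaluate at each i in [0,8]:
  i=0: ✓ (all of [0,1])
  i=1: ✓ (all of [1,2])
  i=2: ✓ (all of [2,3])
  i=3: ✓ (all of [3,4])
  i=4: ✓ (all of [4,5])
  i=5: ✗ (fails at j=6)
  i=6: ✗ (fails at j=6)
  i=7: ✗ (fails at j=7)
  i=8: ✗ (fails at j=8)
Positions where it holds: {0, 1, 2, 3, 4} → 5.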